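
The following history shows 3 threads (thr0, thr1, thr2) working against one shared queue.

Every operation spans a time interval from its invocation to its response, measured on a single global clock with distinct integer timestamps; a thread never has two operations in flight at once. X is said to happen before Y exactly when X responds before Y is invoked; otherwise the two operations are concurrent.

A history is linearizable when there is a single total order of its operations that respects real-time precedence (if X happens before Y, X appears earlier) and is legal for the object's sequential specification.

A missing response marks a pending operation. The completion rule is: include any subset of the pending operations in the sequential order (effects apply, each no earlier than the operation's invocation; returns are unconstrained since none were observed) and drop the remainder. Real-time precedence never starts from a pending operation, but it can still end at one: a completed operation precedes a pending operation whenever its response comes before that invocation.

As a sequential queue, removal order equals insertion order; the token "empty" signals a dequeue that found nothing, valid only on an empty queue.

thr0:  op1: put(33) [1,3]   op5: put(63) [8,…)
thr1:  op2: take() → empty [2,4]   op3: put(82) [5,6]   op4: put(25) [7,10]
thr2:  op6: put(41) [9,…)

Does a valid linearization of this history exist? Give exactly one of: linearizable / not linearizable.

one valid linearization: op2, op1, op3, op4
1. op2 take() → empty, leaving queue <>
2. op1 put(33), leaving queue <33>
3. op3 put(82), leaving queue <33,82>
4. op4 put(25), leaving queue <33,82,25>

linearizable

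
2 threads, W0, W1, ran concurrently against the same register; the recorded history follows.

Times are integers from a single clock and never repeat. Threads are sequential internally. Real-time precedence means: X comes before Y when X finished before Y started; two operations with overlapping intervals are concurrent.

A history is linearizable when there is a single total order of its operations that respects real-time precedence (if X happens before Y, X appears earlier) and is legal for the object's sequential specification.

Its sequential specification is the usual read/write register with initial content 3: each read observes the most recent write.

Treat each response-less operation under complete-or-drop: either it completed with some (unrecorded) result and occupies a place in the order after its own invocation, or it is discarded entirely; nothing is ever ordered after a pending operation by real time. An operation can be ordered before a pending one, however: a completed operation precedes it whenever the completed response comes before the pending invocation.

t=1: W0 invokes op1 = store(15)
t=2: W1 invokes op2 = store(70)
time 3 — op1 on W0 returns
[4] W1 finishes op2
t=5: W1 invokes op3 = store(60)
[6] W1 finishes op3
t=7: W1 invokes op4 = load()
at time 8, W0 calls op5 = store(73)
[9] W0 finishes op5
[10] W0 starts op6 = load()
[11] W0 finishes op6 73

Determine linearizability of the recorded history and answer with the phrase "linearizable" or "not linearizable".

one valid linearization: op1, op2, op3, op4, op5, op6
step 1: op1 store(15) — value 15
step 2: op2 store(70) — value 70
step 3: op3 store(60) — value 60
step 4: op4 load() (pending, included) — value 60
step 5: op5 store(73) — value 73
step 6: op6 load() → 73 — value 73

linearizable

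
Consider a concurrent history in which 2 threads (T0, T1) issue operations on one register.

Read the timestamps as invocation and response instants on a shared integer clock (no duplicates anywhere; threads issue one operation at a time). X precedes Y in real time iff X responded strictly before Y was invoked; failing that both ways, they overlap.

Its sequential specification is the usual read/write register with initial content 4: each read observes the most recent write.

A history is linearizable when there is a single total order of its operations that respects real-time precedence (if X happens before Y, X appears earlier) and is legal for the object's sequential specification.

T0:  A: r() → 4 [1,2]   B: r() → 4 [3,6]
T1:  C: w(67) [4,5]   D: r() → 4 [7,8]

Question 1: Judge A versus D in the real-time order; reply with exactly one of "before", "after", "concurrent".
A spans [1,2], D spans [7,8]
resp(A)=2 < inv(D)=7

before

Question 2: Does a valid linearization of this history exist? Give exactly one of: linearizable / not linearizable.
already the first 8 events (up to D's response at time 8) admit no linearization; the first 7 still do
checked exhaustively: 2 real-time-consistent orders of 4 completed operations, zero legal register replays
e.g. A, B, C, D: illegal at step 4, since D r() → 4 cannot apply there
e.g. A, C, B, D: illegal at step 3, since B r() → 4 cannot apply there

not linearizable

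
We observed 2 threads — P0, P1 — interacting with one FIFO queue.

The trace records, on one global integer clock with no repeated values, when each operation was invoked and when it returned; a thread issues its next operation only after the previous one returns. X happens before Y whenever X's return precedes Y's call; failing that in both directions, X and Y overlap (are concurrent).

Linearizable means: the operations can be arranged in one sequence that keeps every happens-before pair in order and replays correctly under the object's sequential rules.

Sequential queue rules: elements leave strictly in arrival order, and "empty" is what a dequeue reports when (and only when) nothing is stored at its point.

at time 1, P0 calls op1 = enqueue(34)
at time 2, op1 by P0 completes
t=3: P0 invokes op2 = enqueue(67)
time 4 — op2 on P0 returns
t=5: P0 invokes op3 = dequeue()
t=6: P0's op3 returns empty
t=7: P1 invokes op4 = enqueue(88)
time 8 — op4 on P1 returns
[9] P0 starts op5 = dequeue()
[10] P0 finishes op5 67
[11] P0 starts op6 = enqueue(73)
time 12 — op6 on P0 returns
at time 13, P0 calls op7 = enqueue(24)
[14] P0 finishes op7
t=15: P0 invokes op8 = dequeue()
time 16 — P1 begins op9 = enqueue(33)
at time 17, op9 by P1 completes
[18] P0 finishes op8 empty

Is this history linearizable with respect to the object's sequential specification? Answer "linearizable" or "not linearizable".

prefix check: 1..5 passes, 1..6 fails once op3's time-6 response joins
exhaustive check: the 3 completed FIFO queue ops admit one real-time order; illegal
for example op1, op2, op3 fails at step 3: op3 dequeue() → empty is not legal there

not linearizable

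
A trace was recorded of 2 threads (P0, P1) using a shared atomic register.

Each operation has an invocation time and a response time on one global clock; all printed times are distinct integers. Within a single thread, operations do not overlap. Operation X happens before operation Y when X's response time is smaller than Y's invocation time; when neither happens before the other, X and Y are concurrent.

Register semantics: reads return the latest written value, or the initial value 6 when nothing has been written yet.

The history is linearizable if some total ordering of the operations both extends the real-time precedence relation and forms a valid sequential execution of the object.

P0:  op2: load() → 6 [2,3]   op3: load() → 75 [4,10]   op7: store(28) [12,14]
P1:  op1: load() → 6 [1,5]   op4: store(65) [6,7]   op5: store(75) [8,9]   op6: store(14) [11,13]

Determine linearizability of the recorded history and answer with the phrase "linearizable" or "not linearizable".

one valid linearization: op1, op2, op4, op5, op3, op6, op7
1. op1 load() → 6, leaving value 6
2. op2 load() → 6, leaving value 6
3. op4 store(65), leaving value 65
4. op5 store(75), leaving value 75
5. op3 load() → 75, leaving value 75
6. op6 store(14), leaving value 14
7. op7 store(28), leaving value 28

linearizable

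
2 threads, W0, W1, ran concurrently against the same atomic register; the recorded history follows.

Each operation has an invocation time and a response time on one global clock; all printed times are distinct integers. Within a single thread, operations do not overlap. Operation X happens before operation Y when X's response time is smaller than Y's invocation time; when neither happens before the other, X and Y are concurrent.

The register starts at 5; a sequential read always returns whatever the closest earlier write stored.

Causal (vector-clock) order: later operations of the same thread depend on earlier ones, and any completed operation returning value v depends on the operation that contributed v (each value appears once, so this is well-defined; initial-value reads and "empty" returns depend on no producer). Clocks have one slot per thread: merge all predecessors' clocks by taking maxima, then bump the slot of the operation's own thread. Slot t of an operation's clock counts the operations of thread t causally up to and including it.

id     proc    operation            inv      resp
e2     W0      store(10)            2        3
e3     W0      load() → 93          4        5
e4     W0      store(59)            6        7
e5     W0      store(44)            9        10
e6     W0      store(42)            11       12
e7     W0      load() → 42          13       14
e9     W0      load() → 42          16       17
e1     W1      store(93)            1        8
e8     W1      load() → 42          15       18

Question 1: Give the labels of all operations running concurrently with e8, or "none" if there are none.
e9

e8 spans [15,18]: anything still running between times 15 and 18 counts as concurrent
e1 [1,8]: before
e2 [2,3]: before
e3 [4,5]: before
e4 [6,7]: before
e5 [9,10]: before
e6 [11,12]: before
e7 [13,14]: before
e9 [16,17]: concurrent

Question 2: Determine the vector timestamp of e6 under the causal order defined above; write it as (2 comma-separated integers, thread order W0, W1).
(5, 1)

no predecessors for e1 (invoked 1): W1 increments from zero → (0, 1)
no predecessors for e2 (invoked 2): W0 increments from zero → (1, 0)
VC(e3, invoked at 4): max of VC(e1)=(0, 1), VC(e2)=(1, 0), then +1 on thread W0 → (2, 1)
VC(e4, invoked at 6): max of VC(e3)=(2, 1), then +1 on thread W0 → (3, 1)
VC(e5, invoked at 9): max of VC(e4)=(3, 1), then +1 on thread W0 → (4, 1)
VC(e6, invoked at 11): max of VC(e5)=(4, 1), then +1 on thread W0 → (5, 1)
VC(e8, invoked at 15): max of VC(e1)=(0, 1), VC(e6)=(5, 1), then +1 on thread W1 → (5, 2)
VC(e7, invoked at 13): max of VC(e6)=(5, 1), then +1 on thread W0 → (6, 1)
VC(e9, invoked at 16): max of VC(e6)=(5, 1), VC(e7)=(6, 1), then +1 on thread W0 → (7, 1)
target: VC(e6) = (5, 1)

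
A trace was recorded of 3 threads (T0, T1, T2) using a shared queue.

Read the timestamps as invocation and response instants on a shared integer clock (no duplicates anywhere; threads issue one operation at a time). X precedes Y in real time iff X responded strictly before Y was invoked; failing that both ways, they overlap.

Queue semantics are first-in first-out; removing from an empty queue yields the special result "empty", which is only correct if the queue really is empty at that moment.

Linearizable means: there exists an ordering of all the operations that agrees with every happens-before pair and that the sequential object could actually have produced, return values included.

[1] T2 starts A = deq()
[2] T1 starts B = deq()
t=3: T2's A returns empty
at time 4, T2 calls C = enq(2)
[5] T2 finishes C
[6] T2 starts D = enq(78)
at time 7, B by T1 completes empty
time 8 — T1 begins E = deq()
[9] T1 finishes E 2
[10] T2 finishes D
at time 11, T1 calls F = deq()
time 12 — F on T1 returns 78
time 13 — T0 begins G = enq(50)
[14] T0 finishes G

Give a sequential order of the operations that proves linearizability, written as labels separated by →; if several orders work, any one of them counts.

1. A deq() → empty, leaving queue <>
2. B deq() → empty, leaving queue <>
3. C enq(2), leaving queue <2>
4. D enq(78), leaving queue <2,78>
5. E deq() → 2, leaving queue <78>
6. F deq() → 78, leaving queue <>
7. G enq(50), leaving queue <50>

A → B → C → D → E → F → G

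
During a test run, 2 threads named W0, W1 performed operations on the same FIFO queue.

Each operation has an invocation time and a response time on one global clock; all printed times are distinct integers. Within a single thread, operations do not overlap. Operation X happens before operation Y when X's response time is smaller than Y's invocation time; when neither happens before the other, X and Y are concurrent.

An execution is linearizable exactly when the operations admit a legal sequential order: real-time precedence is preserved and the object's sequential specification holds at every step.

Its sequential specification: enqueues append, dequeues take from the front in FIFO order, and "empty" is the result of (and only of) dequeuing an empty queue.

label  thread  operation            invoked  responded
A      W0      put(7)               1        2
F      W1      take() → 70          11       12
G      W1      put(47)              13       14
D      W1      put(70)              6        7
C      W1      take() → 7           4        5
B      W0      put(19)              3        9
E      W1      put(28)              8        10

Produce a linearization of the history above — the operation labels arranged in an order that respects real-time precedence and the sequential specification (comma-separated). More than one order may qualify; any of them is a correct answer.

step 1: A put(7) — queue <7>
step 2: C take() → 7 — queue <>
step 3: D put(70) — queue <70>
step 4: B put(19) — queue <70,19>
step 5: E put(28) — queue <70,19,28>
step 6: F take() → 70 — queue <19,28>
step 7: G put(47) — queue <19,28,47>

A, C, D, B, E, F, G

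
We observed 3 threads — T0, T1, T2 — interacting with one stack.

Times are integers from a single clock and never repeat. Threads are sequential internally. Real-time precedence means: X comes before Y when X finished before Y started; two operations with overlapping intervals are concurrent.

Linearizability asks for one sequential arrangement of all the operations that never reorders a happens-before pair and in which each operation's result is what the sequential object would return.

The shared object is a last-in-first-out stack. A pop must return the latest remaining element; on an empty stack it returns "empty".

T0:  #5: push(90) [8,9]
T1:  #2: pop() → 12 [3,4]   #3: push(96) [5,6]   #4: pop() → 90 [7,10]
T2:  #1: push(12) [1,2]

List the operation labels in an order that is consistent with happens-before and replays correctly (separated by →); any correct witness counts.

#1 → #2 → #3 → #5 → #4

after step 1 (#1 push(12)): stack <12>
after step 2 (#2 pop() → 12): stack <>
after step 3 (#3 push(96)): stack <96>
after step 4 (#5 push(90)): stack <96,90>
after step 5 (#4 pop() → 90): stack <96>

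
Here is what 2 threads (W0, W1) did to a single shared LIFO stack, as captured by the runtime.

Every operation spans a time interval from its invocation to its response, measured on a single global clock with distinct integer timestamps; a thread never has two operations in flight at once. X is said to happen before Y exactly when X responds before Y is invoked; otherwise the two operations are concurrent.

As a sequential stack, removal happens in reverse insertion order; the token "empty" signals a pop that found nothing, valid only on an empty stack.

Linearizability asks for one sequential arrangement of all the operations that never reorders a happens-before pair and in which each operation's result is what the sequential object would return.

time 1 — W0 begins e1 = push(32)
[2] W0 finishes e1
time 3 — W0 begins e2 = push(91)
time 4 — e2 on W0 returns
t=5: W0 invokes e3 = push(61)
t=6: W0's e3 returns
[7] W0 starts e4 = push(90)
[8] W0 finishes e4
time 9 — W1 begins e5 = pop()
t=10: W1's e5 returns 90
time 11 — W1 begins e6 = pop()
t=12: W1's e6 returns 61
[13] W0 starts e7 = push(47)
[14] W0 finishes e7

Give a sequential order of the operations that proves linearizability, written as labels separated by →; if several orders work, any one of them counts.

e1 → e2 → e3 → e4 → e5 → e6 → e7

after step 1 (e1 push(32)): stack <32>
after step 2 (e2 push(91)): stack <32,91>
after step 3 (e3 push(61)): stack <32,91,61>
after step 4 (e4 push(90)): stack <32,91,61,90>
after step 5 (e5 pop() → 90): stack <32,91,61>
after step 6 (e6 pop() → 61): stack <32,91>
after step 7 (e7 push(47)): stack <32,91,47>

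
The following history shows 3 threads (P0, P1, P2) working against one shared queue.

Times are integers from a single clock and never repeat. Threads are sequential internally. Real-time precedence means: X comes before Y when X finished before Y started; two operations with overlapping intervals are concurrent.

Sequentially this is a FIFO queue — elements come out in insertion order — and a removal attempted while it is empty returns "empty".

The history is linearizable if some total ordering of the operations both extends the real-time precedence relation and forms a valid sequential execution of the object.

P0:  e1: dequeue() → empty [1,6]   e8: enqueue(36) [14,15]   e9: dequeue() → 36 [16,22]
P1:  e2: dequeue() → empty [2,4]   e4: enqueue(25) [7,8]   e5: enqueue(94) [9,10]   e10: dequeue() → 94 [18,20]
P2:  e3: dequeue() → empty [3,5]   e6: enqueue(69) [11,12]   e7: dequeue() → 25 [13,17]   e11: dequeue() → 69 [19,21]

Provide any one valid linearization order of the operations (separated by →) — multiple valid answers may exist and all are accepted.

step 1: e1 dequeue() → empty — queue <>
step 2: e2 dequeue() → empty — queue <>
step 3: e3 dequeue() → empty — queue <>
step 4: e4 enqueue(25) — queue <25>
step 5: e5 enqueue(94) — queue <25,94>
step 6: e6 enqueue(69) — queue <25,94,69>
step 7: e7 dequeue() → 25 — queue <94,69>
step 8: e8 enqueue(36) — queue <94,69,36>
step 9: e10 dequeue() → 94 — queue <69,36>
step 10: e11 dequeue() → 69 — queue <36>
step 11: e9 dequeue() → 36 — queue <>

e1 → e2 → e3 → e4 → e5 → e6 → e7 → e8 → e10 → e11 → e9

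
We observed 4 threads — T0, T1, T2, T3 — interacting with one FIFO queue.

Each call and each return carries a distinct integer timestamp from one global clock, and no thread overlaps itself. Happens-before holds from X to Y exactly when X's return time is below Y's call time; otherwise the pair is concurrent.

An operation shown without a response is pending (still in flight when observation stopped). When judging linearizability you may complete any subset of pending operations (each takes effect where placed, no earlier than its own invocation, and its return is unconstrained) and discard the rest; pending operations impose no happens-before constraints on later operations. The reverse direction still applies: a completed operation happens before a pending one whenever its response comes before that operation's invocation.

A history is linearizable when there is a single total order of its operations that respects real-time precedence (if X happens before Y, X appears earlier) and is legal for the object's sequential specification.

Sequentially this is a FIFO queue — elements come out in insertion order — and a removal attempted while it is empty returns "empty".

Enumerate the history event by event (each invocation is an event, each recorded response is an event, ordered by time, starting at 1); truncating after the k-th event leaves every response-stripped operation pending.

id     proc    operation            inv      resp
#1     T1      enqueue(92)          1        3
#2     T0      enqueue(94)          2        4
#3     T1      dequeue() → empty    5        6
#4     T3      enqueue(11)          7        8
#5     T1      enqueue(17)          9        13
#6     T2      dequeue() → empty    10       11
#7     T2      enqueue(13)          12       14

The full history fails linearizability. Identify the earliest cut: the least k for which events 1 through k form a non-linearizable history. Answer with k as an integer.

6

events 1..5 are linearizable, e.g. via #1, #2:
1. #1 enqueue(92), leaving queue <92>
2. #2 enqueue(94), leaving queue <92,94>
at event 6 (#3's time-6 response) nothing linearizes any more
e.g. #1, #2, #3: illegal at step 3, since #3 dequeue() → empty cannot apply there
e.g. #2, #1, #3: illegal at step 3, since #3 dequeue() → empty cannot apply there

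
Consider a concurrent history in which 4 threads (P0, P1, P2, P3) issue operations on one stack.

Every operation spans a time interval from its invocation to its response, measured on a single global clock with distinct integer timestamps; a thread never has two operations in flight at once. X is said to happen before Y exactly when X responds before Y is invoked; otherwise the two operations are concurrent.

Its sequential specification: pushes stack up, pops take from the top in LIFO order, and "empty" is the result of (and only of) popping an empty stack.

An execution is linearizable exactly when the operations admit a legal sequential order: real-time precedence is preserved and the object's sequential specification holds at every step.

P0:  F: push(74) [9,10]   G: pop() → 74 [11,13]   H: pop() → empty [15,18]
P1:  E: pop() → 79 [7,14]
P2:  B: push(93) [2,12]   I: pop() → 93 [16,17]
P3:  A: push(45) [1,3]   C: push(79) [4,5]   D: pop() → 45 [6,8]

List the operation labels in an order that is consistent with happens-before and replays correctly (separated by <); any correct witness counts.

A < C < E < D < B < F < G < I < H

1. A push(45), leaving stack <45>
2. C push(79), leaving stack <45,79>
3. E pop() → 79, leaving stack <45>
4. D pop() → 45, leaving stack <>
5. B push(93), leaving stack <93>
6. F push(74), leaving stack <93,74>
7. G pop() → 74, leaving stack <93>
8. I pop() → 93, leaving stack <>
9. H pop() → empty, leaving stack <>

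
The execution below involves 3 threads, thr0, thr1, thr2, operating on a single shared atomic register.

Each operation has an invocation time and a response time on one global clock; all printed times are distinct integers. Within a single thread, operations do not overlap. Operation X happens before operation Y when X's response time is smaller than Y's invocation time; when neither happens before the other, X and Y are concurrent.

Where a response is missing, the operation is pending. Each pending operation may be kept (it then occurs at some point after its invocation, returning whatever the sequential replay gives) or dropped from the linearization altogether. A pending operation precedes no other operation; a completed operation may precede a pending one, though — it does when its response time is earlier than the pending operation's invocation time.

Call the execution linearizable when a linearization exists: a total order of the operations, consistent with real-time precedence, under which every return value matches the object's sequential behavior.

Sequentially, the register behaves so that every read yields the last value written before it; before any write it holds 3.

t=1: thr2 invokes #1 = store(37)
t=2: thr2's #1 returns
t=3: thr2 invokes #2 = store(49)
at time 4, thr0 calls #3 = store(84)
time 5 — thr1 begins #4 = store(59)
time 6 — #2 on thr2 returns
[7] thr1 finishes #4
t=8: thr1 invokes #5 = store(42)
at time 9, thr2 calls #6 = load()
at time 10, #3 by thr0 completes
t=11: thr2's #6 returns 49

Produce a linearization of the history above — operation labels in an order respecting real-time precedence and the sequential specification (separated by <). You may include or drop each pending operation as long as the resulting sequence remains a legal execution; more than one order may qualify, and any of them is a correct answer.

after step 1 (#1 store(37)): value 37
after step 2 (#3 store(84)): value 84
after step 3 (#4 store(59)): value 59
after step 4 (#2 store(49)): value 49
after step 5 (#6 load() → 49): value 49

#1 < #3 < #4 < #2 < #6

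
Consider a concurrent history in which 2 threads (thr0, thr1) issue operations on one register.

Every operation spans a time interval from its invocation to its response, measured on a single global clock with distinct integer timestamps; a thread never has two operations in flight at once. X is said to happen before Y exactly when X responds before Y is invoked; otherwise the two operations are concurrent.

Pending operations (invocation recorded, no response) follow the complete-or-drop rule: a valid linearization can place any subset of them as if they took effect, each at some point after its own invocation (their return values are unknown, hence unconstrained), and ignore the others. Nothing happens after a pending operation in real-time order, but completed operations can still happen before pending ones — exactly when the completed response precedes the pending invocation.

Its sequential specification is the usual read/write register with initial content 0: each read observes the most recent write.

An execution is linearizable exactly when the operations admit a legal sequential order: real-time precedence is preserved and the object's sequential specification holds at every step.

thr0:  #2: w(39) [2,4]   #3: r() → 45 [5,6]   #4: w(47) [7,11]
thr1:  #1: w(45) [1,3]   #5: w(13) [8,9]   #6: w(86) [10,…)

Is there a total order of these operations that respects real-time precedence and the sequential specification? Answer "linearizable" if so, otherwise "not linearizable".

witness order: #2, #1, #3, #4, #5
1. #2 w(39), leaving value 39
2. #1 w(45), leaving value 45
3. #3 r() → 45, leaving value 45
4. #4 w(47), leaving value 47
5. #5 w(13), leaving value 13

linearizable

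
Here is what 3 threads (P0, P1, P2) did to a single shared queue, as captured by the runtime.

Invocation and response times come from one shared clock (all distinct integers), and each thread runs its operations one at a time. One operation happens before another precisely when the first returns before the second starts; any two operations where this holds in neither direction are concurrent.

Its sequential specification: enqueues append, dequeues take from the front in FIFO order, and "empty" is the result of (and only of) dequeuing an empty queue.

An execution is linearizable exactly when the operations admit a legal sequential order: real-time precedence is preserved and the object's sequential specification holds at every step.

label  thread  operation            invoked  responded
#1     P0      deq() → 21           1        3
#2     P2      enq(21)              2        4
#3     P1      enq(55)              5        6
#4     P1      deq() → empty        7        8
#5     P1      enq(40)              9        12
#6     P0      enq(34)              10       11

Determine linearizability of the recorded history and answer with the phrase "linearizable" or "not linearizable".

not linearizable

prefix check: 1..7 passes, 1..8 fails once #4's time-8 response joins
real-time-consistent orders of the 4 completed operations: 2 — all fail the queue replay
sample order #1, #2, #3, #4 stalls at step 1 — #1 deq() → 21 has no legal effect
sample order #2, #1, #3, #4 stalls at step 4 — #4 deq() → empty has no legal effect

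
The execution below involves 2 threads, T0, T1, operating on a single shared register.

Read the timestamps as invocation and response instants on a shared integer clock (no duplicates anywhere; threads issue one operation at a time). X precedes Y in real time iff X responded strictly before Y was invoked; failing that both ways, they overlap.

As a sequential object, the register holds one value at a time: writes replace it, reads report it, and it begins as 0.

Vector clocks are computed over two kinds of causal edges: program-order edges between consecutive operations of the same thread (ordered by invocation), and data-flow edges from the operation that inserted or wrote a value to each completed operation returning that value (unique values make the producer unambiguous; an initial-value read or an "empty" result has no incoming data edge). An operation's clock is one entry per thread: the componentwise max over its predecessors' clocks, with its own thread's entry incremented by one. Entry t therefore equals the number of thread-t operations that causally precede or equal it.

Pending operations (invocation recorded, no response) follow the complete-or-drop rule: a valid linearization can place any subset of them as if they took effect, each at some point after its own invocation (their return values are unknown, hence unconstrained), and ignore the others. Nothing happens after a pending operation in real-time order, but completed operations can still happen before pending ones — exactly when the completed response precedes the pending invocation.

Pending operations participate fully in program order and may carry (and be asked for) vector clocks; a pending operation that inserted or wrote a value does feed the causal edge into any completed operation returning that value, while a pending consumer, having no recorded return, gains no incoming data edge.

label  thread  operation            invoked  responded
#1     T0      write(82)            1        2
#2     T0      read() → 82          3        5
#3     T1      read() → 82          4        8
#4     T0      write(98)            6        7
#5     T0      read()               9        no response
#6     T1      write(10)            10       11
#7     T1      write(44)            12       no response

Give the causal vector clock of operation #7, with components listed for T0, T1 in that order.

VC(#1, invoked at 1): no causal predecessors; +1 on T0 → (1, 0)
from VC(#1)=(1, 0), #3 (invoked 4) maxes components and bumps T1 → (1, 1)
from VC(#1)=(1, 0), #2 (invoked 3) maxes components and bumps T0 → (2, 0)
from VC(#3)=(1, 1), #6 (invoked 10) maxes components and bumps T1 → (1, 2)
from VC(#2)=(2, 0), #4 (invoked 6) maxes components and bumps T0 → (3, 0)
from VC(#6)=(1, 2), #7 (invoked 12) maxes components and bumps T1 → (1, 3)
from VC(#4)=(3, 0), #5 (invoked 9) maxes components and bumps T0 → (4, 0)
target: VC(#7) = (1, 3)

(1, 3)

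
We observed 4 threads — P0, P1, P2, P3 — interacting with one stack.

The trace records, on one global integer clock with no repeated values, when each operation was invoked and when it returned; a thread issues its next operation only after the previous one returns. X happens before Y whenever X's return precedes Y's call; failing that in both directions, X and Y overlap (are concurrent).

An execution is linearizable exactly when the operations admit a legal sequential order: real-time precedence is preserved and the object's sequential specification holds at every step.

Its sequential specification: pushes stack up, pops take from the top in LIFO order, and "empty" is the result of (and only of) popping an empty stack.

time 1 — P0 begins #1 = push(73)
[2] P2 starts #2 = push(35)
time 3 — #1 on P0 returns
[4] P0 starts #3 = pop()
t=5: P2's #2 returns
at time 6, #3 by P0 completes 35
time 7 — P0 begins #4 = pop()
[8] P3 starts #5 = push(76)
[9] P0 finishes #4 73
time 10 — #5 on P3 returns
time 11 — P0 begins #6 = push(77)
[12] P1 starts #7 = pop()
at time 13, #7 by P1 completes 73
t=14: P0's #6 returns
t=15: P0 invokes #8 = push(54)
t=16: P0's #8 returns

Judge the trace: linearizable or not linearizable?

already the first 13 events (up to #7's response at time 13) admit no linearization; the first 12 still do
real-time-consistent orders of the 6 completed operations: 6 — all fail the stack replay
including or dropping the 1 pending operation (#6) in any combination fails
sample order #1, #2, #3, #4, #5, #7 (pending dropped) stalls at step 6 — #7 pop() → 73 has no legal effect
sample order #1, #2, #3, #5, #4, #7 (pending dropped) stalls at step 5 — #4 pop() → 73 has no legal effect

not linearizable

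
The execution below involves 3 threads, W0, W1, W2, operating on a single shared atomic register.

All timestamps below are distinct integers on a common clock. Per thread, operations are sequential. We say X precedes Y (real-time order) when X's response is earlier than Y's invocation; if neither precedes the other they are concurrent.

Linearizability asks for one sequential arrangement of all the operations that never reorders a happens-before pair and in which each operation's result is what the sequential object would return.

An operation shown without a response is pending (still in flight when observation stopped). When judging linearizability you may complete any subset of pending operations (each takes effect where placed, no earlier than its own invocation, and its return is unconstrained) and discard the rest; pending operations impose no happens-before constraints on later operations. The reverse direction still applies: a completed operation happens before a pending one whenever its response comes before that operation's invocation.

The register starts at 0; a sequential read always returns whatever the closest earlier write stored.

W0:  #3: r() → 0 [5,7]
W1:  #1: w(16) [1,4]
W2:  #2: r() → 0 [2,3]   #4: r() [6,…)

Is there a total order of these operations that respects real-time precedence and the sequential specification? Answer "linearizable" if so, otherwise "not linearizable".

not linearizable

cut after 6 events: linearizable; cut after 7 events (#3 responds, time 7): not linearizable
all 2 real-time-respecting orders fail — 3 completed atomic register operations, no legal replay
every completion of the 1 pending operation (#4) was checked; none linearizes
take #1, #2, #3 (pending dropped): step 2 already fails, because #2 r() → 0 cannot occur there
take #2, #1, #3 (pending dropped): step 3 already fails, because #3 r() → 0 cannot occur there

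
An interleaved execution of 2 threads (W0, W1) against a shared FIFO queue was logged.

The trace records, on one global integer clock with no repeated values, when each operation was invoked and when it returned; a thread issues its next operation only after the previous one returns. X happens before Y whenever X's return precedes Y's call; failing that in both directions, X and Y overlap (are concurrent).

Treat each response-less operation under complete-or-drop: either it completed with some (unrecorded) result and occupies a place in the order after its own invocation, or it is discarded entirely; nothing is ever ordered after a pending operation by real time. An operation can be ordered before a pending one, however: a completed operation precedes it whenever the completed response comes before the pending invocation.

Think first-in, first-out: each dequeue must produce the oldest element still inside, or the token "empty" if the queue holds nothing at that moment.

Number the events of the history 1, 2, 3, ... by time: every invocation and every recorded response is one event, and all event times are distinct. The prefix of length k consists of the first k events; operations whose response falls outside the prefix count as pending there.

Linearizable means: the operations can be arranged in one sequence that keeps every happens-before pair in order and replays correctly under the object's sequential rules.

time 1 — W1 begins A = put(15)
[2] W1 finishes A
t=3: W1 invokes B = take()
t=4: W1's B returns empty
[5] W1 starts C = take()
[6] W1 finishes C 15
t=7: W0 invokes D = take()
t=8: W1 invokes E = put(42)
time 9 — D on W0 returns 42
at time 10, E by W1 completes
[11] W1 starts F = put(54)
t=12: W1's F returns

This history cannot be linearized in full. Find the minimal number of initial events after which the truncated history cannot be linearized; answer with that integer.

one valid order for events 1..3 is A:
after step 1 (A put(15)): queue <15>
with event 4 included (B responding at time 4), all real-time-consistent orders fail
sample order A, B stalls at step 2 — B take() → empty has no legal effect

4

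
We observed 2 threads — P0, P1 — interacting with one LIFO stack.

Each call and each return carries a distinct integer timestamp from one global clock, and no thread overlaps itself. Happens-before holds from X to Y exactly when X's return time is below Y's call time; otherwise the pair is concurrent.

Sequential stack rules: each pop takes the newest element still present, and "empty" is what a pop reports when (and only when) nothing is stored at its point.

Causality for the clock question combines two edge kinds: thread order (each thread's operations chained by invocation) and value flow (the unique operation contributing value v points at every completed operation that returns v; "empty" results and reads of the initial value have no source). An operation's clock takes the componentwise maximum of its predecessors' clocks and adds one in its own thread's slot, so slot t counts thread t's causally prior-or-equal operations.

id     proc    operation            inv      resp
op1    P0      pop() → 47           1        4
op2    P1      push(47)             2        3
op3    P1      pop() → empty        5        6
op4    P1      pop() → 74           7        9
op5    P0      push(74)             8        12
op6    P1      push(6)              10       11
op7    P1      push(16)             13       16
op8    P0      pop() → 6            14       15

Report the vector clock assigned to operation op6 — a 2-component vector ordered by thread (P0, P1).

invoked at 2, op2 has no predecessors; its own P1 bump gives (0, 1)
VC(op3, invoked at 5): max of VC(op2)=(0, 1), then +1 on thread P1 → (0, 2)
VC(op1, invoked at 1): max of VC(op2)=(0, 1), then +1 on thread P0 → (1, 1)
VC(op5, invoked at 8): max of VC(op1)=(1, 1), then +1 on thread P0 → (2, 1)
VC(op4, invoked at 7): max of VC(op3)=(0, 2), VC(op5)=(2, 1), then +1 on thread P1 → (2, 3)
VC(op6, invoked at 10): max of VC(op4)=(2, 3), then +1 on thread P1 → (2, 4)
VC(op7, invoked at 13): max of VC(op6)=(2, 4), then +1 on thread P1 → (2, 5)
VC(op8, invoked at 14): max of VC(op5)=(2, 1), VC(op6)=(2, 4), then +1 on thread P0 → (3, 4)
target: VC(op6) = (2, 4)

(2, 4)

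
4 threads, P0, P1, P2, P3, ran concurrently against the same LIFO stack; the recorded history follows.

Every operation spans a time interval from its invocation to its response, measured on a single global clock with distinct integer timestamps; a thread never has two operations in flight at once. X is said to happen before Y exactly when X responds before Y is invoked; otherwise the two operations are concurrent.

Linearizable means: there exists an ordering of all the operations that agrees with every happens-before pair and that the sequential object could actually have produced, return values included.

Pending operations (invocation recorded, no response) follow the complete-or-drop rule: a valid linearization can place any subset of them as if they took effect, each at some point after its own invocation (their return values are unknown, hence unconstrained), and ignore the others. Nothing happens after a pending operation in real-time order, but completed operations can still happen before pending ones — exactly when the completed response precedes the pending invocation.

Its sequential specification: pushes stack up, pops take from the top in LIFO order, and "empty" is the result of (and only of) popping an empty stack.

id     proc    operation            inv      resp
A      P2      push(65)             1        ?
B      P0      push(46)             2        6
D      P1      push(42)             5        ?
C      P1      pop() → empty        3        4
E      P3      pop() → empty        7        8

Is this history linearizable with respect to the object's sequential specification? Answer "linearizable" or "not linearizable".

already the first 8 events (up to E's response at time 8) admit no linearization; the first 7 still do
3 completed operations, 2 real-time-consistent orders — every LIFO stack replay fails
every completion of the 2 pending operations (A, D) was checked; none linearizes
e.g. B, C, E (pending dropped): illegal at step 2, since C pop() → empty cannot apply there
e.g. C, B, E (pending dropped): illegal at step 3, since E pop() → empty cannot apply there

not linearizable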